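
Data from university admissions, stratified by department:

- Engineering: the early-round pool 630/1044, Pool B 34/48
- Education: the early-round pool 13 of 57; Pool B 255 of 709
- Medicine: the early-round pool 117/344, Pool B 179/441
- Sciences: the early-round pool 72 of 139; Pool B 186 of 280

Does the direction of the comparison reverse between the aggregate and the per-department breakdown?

Yes

Engineering: the early-round pool 630/1044 = 60.3%, Pool B 34/48 = 70.8% → Pool B
Education: the early-round pool 13/57 = 22.8%, Pool B 255/709 = 36.0% → Pool B
Medicine: the early-round pool 117/344 = 34.0%, Pool B 179/441 = 40.6% → Pool B
Sciences: the early-round pool 72/139 = 51.8%, Pool B 186/280 = 66.4% → Pool B
Overall: the early-round pool 832/1584 = 52.5%, Pool B 654/1478 = 44.2% → the early-round pool
Pool B wins each department group but the early-round pool wins overall — the comparison reverses. Pool B's applicants skew toward Education, which has a lower base rate.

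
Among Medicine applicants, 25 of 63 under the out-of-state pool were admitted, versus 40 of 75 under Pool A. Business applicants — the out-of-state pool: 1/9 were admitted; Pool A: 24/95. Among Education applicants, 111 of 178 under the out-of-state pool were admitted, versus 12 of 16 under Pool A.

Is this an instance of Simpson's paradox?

Medicine: the out-of-state pool 25/63 = 39.7%, Pool A 40/75 = 53.3% → Pool A
Business: the out-of-state pool 1/9 = 11.1%, Pool A 24/95 = 25.3% → Pool A
Education: the out-of-state pool 111/178 = 62.4%, Pool A 12/16 = 75.0% → Pool A
Overall: the out-of-state pool 137/250 = 54.8%, Pool A 76/186 = 40.9% → the out-of-state pool
Pool A wins each department group but the out-of-state pool wins overall — the comparison reverses. Pool A's applicants skew toward Business, which has a lower base rate.

Yes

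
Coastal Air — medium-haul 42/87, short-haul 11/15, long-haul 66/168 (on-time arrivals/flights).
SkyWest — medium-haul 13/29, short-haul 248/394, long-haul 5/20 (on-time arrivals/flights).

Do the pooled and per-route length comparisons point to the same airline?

No

Medium-haul: Coastal Air 42/87 = 48.3%, SkyWest 13/29 = 44.8% → Coastal Air
Short-haul: Coastal Air 11/15 = 73.3%, SkyWest 248/394 = 62.9% → Coastal Air
Long-haul: Coastal Air 66/168 = 39.3%, SkyWest 5/20 = 25.0% → Coastal Air
Overall: Coastal Air 119/270 = 44.1%, SkyWest 266/443 = 60.0% → SkyWest
Coastal Air wins each route group but SkyWest wins overall — the comparison reverses. Coastal Air's flights skew toward long-haul, which has a lower base rate.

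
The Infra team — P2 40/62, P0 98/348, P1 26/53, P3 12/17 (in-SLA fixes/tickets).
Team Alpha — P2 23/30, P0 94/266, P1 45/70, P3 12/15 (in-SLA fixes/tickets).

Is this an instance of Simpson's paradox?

No

P2: the Infra team 40/62 = 64.5%, Team Alpha 23/30 = 76.7% → Team Alpha
P0: the Infra team 98/348 = 28.2%, Team Alpha 94/266 = 35.3% → Team Alpha
P1: the Infra team 26/53 = 49.1%, Team Alpha 45/70 = 64.3% → Team Alpha
P3: the Infra team 12/17 = 70.6%, Team Alpha 12/15 = 80.0% → Team Alpha
Overall: the Infra team 176/480 = 36.7%, Team Alpha 174/381 = 45.7% → Team Alpha
Team Alpha wins overall and in every ticket group — no reversal.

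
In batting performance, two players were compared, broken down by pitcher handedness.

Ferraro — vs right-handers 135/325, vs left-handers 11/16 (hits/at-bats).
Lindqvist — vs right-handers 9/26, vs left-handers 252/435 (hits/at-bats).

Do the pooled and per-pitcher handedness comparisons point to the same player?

Vs right-handers: Ferraro 135/325 = 41.5%, Lindqvist 9/26 = 34.6% → Ferraro
Vs left-handers: Ferraro 11/16 = 68.8%, Lindqvist 252/435 = 57.9% → Ferraro
Overall: Ferraro 146/341 = 42.8%, Lindqvist 261/461 = 56.6% → Lindqvist
Ferraro wins each pitcher group but Lindqvist wins overall — the comparison reverses. Ferraro's at-bats skew toward vs right-handers, which has a lower base rate.

No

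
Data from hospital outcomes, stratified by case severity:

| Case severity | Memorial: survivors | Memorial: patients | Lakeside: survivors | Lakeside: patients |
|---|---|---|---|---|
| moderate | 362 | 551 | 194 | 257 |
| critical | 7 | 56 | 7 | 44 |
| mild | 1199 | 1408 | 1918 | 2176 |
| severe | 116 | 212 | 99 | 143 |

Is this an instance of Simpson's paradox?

No

Moderate: Memorial 362/551 = 65.7%, Lakeside 194/257 = 75.5% → Lakeside
Critical: Memorial 7/56 = 12.5%, Lakeside 7/44 = 15.9% → Lakeside
Mild: Memorial 1199/1408 = 85.2%, Lakeside 1918/2176 = 88.1% → Lakeside
Severe: Memorial 116/212 = 54.7%, Lakeside 99/143 = 69.2% → Lakeside
Overall: Memorial 1684/2227 = 75.6%, Lakeside 2218/2620 = 84.7% → Lakeside
Lakeside wins overall and in every case group — no reversal.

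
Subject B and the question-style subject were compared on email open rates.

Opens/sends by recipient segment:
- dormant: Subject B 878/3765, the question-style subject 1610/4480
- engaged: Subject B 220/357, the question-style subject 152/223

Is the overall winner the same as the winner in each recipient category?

Yes

Dormant: Subject B 878/3765 = 23.3%, the question-style subject 1610/4480 = 35.9% → the question-style subject
Engaged: Subject B 220/357 = 61.6%, the question-style subject 152/223 = 68.2% → the question-style subject
Overall: Subject B 1098/4122 = 26.6%, the question-style subject 1762/4703 = 37.5% → the question-style subject
The question-style subject wins overall and in every recipient group — no reversal.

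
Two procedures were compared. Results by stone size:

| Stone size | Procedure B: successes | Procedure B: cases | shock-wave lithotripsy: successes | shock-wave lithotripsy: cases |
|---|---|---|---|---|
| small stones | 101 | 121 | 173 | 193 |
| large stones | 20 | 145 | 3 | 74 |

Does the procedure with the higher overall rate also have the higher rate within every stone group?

No

Small stones: Procedure B 101/121 = 83.5%, shock-wave lithotripsy 173/193 = 89.6% → shock-wave lithotripsy
Large stones: Procedure B 20/145 = 13.8%, shock-wave lithotripsy 3/74 = 4.1% → Procedure B
Overall: Procedure B 121/266 = 45.5%, shock-wave lithotripsy 176/267 = 65.9% → shock-wave lithotripsy
Neither sweeps: Procedure B wins 1 of 2 groups, shock-wave lithotripsy wins 1. Shock-wave lithotripsy wins overall but not every group — no Simpson reversal.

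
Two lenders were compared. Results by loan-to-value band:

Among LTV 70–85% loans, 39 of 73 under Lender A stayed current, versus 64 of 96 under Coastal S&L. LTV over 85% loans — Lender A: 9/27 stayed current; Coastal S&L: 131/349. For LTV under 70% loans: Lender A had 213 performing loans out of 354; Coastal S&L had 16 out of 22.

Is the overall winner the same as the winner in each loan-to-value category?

No

LTV 70–85%: Lender A 39/73 = 53.4%, Coastal S&L 64/96 = 66.7% → Coastal S&L
LTV over 85%: Lender A 9/27 = 33.3%, Coastal S&L 131/349 = 37.5% → Coastal S&L
LTV under 70%: Lender A 213/354 = 60.2%, Coastal S&L 16/22 = 72.7% → Coastal S&L
Overall: Lender A 261/454 = 57.5%, Coastal S&L 211/467 = 45.2% → Lender A
Coastal S&L wins each loan-to-value group but Lender A wins overall — the comparison reverses. Coastal S&L's loans skew toward LTV over 85%, which has a lower base rate.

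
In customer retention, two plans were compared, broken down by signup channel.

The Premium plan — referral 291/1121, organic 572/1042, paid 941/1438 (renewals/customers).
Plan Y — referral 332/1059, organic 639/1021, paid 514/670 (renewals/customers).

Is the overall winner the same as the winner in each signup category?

Referral: the Premium plan 291/1121 = 26.0%, Plan Y 332/1059 = 31.4% → Plan Y
Organic: the Premium plan 572/1042 = 54.9%, Plan Y 639/1021 = 62.6% → Plan Y
Paid: the Premium plan 941/1438 = 65.4%, Plan Y 514/670 = 76.7% → Plan Y
Overall: the Premium plan 1804/3601 = 50.1%, Plan Y 1485/2750 = 54.0% → Plan Y
Plan Y wins overall and in every signup group — no reversal.

Yes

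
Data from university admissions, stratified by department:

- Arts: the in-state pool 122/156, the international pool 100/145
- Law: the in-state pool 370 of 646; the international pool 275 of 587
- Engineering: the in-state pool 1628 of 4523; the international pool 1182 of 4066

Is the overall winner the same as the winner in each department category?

Arts: the in-state pool 122/156 = 78.2%, the international pool 100/145 = 69.0% → the in-state pool
Law: the in-state pool 370/646 = 57.3%, the international pool 275/587 = 46.8% → the in-state pool
Engineering: the in-state pool 1628/4523 = 36.0%, the international pool 1182/4066 = 29.1% → the in-state pool
Overall: the in-state pool 2120/5325 = 39.8%, the international pool 1557/4798 = 32.5% → the in-state pool
The in-state pool wins overall and in every department group — no reversal.

Yes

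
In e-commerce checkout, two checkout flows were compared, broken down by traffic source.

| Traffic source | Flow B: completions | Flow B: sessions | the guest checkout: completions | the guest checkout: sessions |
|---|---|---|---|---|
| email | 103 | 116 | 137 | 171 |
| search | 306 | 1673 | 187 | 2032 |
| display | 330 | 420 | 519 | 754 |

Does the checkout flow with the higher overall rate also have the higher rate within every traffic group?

Yes

Email: Flow B 103/116 = 88.8%, the guest checkout 137/171 = 80.1% → Flow B
Search: Flow B 306/1673 = 18.3%, the guest checkout 187/2032 = 9.2% → Flow B
Display: Flow B 330/420 = 78.6%, the guest checkout 519/754 = 68.8% → Flow B
Overall: Flow B 739/2209 = 33.5%, the guest checkout 843/2957 = 28.5% → Flow B
Flow B wins overall and in every traffic group — no reversal.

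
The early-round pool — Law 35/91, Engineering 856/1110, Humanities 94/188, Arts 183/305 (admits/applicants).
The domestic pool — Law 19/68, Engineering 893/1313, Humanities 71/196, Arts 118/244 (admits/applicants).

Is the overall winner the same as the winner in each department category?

Yes

Law: the early-round pool 35/91 = 38.5%, the domestic pool 19/68 = 27.9% → the early-round pool
Engineering: the early-round pool 856/1110 = 77.1%, the domestic pool 893/1313 = 68.0% → the early-round pool
Humanities: the early-round pool 94/188 = 50.0%, the domestic pool 71/196 = 36.2% → the early-round pool
Arts: the early-round pool 183/305 = 60.0%, the domestic pool 118/244 = 48.4% → the early-round pool
Overall: the early-round pool 1168/1694 = 68.9%, the domestic pool 1101/1821 = 60.5% → the early-round pool
The early-round pool wins overall and in every department group — no reversal.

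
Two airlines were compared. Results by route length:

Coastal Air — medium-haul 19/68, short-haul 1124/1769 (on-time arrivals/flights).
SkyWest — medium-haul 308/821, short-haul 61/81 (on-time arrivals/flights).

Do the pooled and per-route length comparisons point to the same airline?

Medium-haul: Coastal Air 19/68 = 27.9%, SkyWest 308/821 = 37.5% → SkyWest
Short-haul: Coastal Air 1124/1769 = 63.5%, SkyWest 61/81 = 75.3% → SkyWest
Overall: Coastal Air 1143/1837 = 62.2%, SkyWest 369/902 = 40.9% → Coastal Air
SkyWest wins each route group but Coastal Air wins overall — the comparison reverses. SkyWest's flights skew toward medium-haul, which has a lower base rate.

No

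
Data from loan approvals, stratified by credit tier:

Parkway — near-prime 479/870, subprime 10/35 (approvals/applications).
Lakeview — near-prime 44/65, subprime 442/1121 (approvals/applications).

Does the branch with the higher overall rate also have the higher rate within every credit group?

Near-prime: Parkway 479/870 = 55.1%, Lakeview 44/65 = 67.7% → Lakeview
Subprime: Parkway 10/35 = 28.6%, Lakeview 442/1121 = 39.4% → Lakeview
Overall: Parkway 489/905 = 54.0%, Lakeview 486/1186 = 41.0% → Parkway
Lakeview wins each credit group but Parkway wins overall — the comparison reverses. Lakeview's applications skew toward subprime, which has a lower base rate.

No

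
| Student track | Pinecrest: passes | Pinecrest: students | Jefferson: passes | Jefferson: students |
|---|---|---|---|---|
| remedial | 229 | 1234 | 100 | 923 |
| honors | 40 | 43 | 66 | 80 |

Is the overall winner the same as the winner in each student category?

Remedial: Pinecrest 229/1234 = 18.6%, Jefferson 100/923 = 10.8% → Pinecrest
Honors: Pinecrest 40/43 = 93.0%, Jefferson 66/80 = 82.5% → Pinecrest
Overall: Pinecrest 269/1277 = 21.1%, Jefferson 166/1003 = 16.6% → Pinecrest
Pinecrest wins overall and in every student group — no reversal.

Yes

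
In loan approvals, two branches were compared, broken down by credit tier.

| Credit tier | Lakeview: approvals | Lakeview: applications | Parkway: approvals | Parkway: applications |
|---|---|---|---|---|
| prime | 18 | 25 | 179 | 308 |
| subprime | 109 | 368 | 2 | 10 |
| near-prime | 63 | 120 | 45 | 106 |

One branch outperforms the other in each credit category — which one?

Prime: Lakeview 18/25 = 72.0%, Parkway 179/308 = 58.1% → Lakeview
Subprime: Lakeview 109/368 = 29.6%, Parkway 2/10 = 20.0% → Lakeview
Near-prime: Lakeview 63/120 = 52.5%, Parkway 45/106 = 42.5% → Lakeview
Lakeview has the higher rate in all 3 groups.

Lakeview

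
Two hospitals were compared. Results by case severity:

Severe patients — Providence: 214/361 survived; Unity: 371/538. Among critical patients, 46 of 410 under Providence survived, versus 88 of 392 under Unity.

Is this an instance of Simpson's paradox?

No

Severe: Providence 214/361 = 59.3%, Unity 371/538 = 69.0% → Unity
Critical: Providence 46/410 = 11.2%, Unity 88/392 = 22.4% → Unity
Overall: Providence 260/771 = 33.7%, Unity 459/930 = 49.4% → Unity
Unity wins overall and in every case group — no reversal.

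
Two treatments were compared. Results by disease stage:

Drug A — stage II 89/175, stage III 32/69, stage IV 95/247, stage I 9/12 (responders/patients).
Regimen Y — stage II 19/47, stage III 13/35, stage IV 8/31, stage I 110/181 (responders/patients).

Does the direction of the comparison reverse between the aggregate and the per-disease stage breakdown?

Stage II: Drug A 89/175 = 50.9%, Regimen Y 19/47 = 40.4% → Drug A
Stage III: Drug A 32/69 = 46.4%, Regimen Y 13/35 = 37.1% → Drug A
Stage IV: Drug A 95/247 = 38.5%, Regimen Y 8/31 = 25.8% → Drug A
Stage I: Drug A 9/12 = 75.0%, Regimen Y 110/181 = 60.8% → Drug A
Overall: Drug A 225/503 = 44.7%, Regimen Y 150/294 = 51.0% → Regimen Y
Drug A wins each disease group but Regimen Y wins overall — the comparison reverses. Drug A's patients skew toward stage IV, which has a lower base rate.

Yes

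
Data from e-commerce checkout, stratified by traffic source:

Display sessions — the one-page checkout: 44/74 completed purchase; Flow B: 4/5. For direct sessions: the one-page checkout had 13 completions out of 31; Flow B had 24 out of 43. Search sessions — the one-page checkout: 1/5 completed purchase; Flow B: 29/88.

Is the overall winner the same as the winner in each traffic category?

No

Display: the one-page checkout 44/74 = 59.5%, Flow B 4/5 = 80.0% → Flow B
Direct: the one-page checkout 13/31 = 41.9%, Flow B 24/43 = 55.8% → Flow B
Search: the one-page checkout 1/5 = 20.0%, Flow B 29/88 = 33.0% → Flow B
Overall: the one-page checkout 58/110 = 52.7%, Flow B 57/136 = 41.9% → the one-page checkout
Flow B wins each traffic group but the one-page checkout wins overall — the comparison reverses. Flow B's sessions skew toward search, which has a lower base rate.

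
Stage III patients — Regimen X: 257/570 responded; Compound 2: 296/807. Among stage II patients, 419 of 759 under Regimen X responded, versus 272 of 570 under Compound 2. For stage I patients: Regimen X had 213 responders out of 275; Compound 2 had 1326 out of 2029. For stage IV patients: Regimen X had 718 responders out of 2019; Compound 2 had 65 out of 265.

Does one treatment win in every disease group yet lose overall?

Stage III: Regimen X 257/570 = 45.1%, Compound 2 296/807 = 36.7% → Regimen X
Stage II: Regimen X 419/759 = 55.2%, Compound 2 272/570 = 47.7% → Regimen X
Stage I: Regimen X 213/275 = 77.5%, Compound 2 1326/2029 = 65.4% → Regimen X
Stage IV: Regimen X 718/2019 = 35.6%, Compound 2 65/265 = 24.5% → Regimen X
Overall: Regimen X 1607/3623 = 44.4%, Compound 2 1959/3671 = 53.4% → Compound 2
Regimen X wins each disease group but Compound 2 wins overall — the comparison reverses. Regimen X's patients skew toward stage IV, which has a lower base rate.

Yes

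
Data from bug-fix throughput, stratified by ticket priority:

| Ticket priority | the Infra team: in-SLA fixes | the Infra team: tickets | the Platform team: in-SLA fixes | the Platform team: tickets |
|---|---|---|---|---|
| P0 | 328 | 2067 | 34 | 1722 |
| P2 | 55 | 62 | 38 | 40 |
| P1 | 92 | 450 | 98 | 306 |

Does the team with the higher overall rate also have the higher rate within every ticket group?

P0: the Infra team 328/2067 = 15.9%, the Platform team 34/1722 = 2.0% → the Infra team
P2: the Infra team 55/62 = 88.7%, the Platform team 38/40 = 95.0% → the Platform team
P1: the Infra team 92/450 = 20.4%, the Platform team 98/306 = 32.0% → the Platform team
Overall: the Infra team 475/2579 = 18.4%, the Platform team 170/2068 = 8.2% → the Infra team
Neither sweeps: the Infra team wins 1 of 3 groups, the Platform team wins 2. The Infra team wins overall but not every group — no Simpson reversal.

No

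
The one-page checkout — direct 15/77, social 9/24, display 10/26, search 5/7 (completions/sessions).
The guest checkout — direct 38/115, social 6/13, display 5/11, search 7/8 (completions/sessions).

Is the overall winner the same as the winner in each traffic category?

Yes

Direct: the one-page checkout 15/77 = 19.5%, the guest checkout 38/115 = 33.0% → the guest checkout
Social: the one-page checkout 9/24 = 37.5%, the guest checkout 6/13 = 46.2% → the guest checkout
Display: the one-page checkout 10/26 = 38.5%, the guest checkout 5/11 = 45.5% → the guest checkout
Search: the one-page checkout 5/7 = 71.4%, the guest checkout 7/8 = 87.5% → the guest checkout
Overall: the one-page checkout 39/134 = 29.1%, the guest checkout 56/147 = 38.1% → the guest checkout
The guest checkout wins overall and in every traffic group — no reversal.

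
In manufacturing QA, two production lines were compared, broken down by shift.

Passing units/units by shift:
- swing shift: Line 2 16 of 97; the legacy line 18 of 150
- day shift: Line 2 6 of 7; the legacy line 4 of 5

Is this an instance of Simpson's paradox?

Swing shift: Line 2 16/97 = 16.5%, the legacy line 18/150 = 12.0% → Line 2
Day shift: Line 2 6/7 = 85.7%, the legacy line 4/5 = 80.0% → Line 2
Overall: Line 2 22/104 = 21.2%, the legacy line 22/155 = 14.2% → Line 2
Line 2 wins overall and in every shift group — no reversal.

No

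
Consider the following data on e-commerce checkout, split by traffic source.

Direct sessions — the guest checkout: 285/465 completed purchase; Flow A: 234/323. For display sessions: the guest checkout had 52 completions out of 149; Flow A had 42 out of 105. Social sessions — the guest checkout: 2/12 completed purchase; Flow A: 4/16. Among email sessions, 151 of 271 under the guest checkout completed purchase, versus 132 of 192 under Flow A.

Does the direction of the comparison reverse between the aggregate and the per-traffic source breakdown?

No

Direct: the guest checkout 285/465 = 61.3%, Flow A 234/323 = 72.4% → Flow A
Display: the guest checkout 52/149 = 34.9%, Flow A 42/105 = 40.0% → Flow A
Social: the guest checkout 2/12 = 16.7%, Flow A 4/16 = 25.0% → Flow A
Email: the guest checkout 151/271 = 55.7%, Flow A 132/192 = 68.8% → Flow A
Overall: the guest checkout 490/897 = 54.6%, Flow A 412/636 = 64.8% → Flow A
Flow A wins overall and in every traffic group — no reversal.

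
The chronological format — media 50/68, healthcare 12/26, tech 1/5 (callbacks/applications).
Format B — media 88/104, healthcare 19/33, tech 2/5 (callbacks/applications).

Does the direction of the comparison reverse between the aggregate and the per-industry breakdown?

Media: the chronological format 50/68 = 73.5%, Format B 88/104 = 84.6% → Format B
Healthcare: the chronological format 12/26 = 46.2%, Format B 19/33 = 57.6% → Format B
Tech: the chronological format 1/5 = 20.0%, Format B 2/5 = 40.0% → Format B
Overall: the chronological format 63/99 = 63.6%, Format B 109/142 = 76.8% → Format B
Format B wins overall and in every industry group — no reversal.

No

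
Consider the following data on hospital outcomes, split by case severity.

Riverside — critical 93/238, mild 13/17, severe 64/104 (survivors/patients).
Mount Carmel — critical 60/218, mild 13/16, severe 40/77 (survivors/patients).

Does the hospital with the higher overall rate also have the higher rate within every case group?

Critical: Riverside 93/238 = 39.1%, Mount Carmel 60/218 = 27.5% → Riverside
Mild: Riverside 13/17 = 76.5%, Mount Carmel 13/16 = 81.2% → Mount Carmel
Severe: Riverside 64/104 = 61.5%, Mount Carmel 40/77 = 51.9% → Riverside
Overall: Riverside 170/359 = 47.4%, Mount Carmel 113/311 = 36.3% → Riverside
Neither sweeps: Riverside wins 2 of 3 groups, Mount Carmel wins 1. Riverside wins overall but not every group — no Simpson reversal.

No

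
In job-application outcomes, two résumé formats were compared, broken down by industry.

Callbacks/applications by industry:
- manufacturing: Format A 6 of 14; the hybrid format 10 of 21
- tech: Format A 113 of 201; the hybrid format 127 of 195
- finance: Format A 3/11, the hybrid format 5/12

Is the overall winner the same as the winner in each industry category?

Manufacturing: Format A 6/14 = 42.9%, the hybrid format 10/21 = 47.6% → the hybrid format
Tech: Format A 113/201 = 56.2%, the hybrid format 127/195 = 65.1% → the hybrid format
Finance: Format A 3/11 = 27.3%, the hybrid format 5/12 = 41.7% → the hybrid format
Overall: Format A 122/226 = 54.0%, the hybrid format 142/228 = 62.3% → the hybrid format
The hybrid format wins overall and in every industry group — no reversal.

Yes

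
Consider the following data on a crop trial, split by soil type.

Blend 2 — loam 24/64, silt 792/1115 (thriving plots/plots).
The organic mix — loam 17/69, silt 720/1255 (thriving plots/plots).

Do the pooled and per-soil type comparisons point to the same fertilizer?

Yes

Loam: Blend 2 24/64 = 37.5%, the organic mix 17/69 = 24.6% → Blend 2
Silt: Blend 2 792/1115 = 71.0%, the organic mix 720/1255 = 57.4% → Blend 2
Overall: Blend 2 816/1179 = 69.2%, the organic mix 737/1324 = 55.7% → Blend 2
Blend 2 wins overall and in every soil group — no reversal.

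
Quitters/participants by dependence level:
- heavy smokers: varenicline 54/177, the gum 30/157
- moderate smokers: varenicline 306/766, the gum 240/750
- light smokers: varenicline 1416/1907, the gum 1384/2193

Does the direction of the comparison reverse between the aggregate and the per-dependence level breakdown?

Heavy smokers: varenicline 54/177 = 30.5%, the gum 30/157 = 19.1% → varenicline
Moderate smokers: varenicline 306/766 = 39.9%, the gum 240/750 = 32.0% → varenicline
Light smokers: varenicline 1416/1907 = 74.3%, the gum 1384/2193 = 63.1% → varenicline
Overall: varenicline 1776/2850 = 62.3%, the gum 1654/3100 = 53.4% → varenicline
Varenicline wins overall and in every dependence group — no reversal.

No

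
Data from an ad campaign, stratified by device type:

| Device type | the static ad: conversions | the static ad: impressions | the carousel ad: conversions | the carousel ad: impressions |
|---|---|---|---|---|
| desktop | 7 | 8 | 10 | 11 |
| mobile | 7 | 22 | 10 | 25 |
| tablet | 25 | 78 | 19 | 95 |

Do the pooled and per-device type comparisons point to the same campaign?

Desktop: the static ad 7/8 = 87.5%, the carousel ad 10/11 = 90.9% → the carousel ad
Mobile: the static ad 7/22 = 31.8%, the carousel ad 10/25 = 40.0% → the carousel ad
Tablet: the static ad 25/78 = 32.1%, the carousel ad 19/95 = 20.0% → the static ad
Overall: the static ad 39/108 = 36.1%, the carousel ad 39/131 = 29.8% → the static ad
Neither sweeps: the static ad wins 1 of 3 groups, the carousel ad wins 2. The static ad wins overall but not every group — no Simpson reversal.

No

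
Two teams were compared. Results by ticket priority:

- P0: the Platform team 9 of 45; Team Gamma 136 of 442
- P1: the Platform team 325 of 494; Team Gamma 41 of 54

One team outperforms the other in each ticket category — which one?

P0: the Platform team 9/45 = 20.0%, Team Gamma 136/442 = 30.8% → Team Gamma
P1: the Platform team 325/494 = 65.8%, Team Gamma 41/54 = 75.9% → Team Gamma
Team Gamma has the higher rate in both groups.

Team Gamma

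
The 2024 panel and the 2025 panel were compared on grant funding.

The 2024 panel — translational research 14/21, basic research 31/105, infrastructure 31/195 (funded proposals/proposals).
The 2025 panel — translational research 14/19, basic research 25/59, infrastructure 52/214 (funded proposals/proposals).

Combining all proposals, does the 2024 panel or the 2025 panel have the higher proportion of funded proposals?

Translational research: the 2024 panel 14/21 = 66.7%, the 2025 panel 14/19 = 73.7% → the 2025 panel
Basic research: the 2024 panel 31/105 = 29.5%, the 2025 panel 25/59 = 42.4% → the 2025 panel
Infrastructure: the 2024 panel 31/195 = 15.9%, the 2025 panel 52/214 = 24.3% → the 2025 panel
Overall: the 2024 panel 76/321 = 23.7%, the 2025 panel 91/292 = 31.2% → the 2025 panel

the 2025 panel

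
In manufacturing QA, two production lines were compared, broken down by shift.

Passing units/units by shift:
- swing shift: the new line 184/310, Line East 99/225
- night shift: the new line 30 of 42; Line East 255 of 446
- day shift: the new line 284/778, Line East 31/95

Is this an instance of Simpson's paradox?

Swing shift: the new line 184/310 = 59.4%, Line East 99/225 = 44.0% → the new line
Night shift: the new line 30/42 = 71.4%, Line East 255/446 = 57.2% → the new line
Day shift: the new line 284/778 = 36.5%, Line East 31/95 = 32.6% → the new line
Overall: the new line 498/1130 = 44.1%, Line East 385/766 = 50.3% → Line East
The new line wins each shift group but Line East wins overall — the comparison reverses. The new line's units skew toward day shift, which has a lower base rate.

Yes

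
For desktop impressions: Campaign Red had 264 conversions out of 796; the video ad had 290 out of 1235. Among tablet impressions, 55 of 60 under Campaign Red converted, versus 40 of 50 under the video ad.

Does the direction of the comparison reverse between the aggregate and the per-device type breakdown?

No

Desktop: Campaign Red 264/796 = 33.2%, the video ad 290/1235 = 23.5% → Campaign Red
Tablet: Campaign Red 55/60 = 91.7%, the video ad 40/50 = 80.0% → Campaign Red
Overall: Campaign Red 319/856 = 37.3%, the video ad 330/1285 = 25.7% → Campaign Red
Campaign Red wins overall and in every device group — no reversal.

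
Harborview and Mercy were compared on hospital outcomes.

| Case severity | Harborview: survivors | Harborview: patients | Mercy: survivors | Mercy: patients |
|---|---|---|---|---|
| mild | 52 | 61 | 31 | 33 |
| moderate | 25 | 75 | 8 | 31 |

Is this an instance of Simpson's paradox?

No

Mild: Harborview 52/61 = 85.2%, Mercy 31/33 = 93.9% → Mercy
Moderate: Harborview 25/75 = 33.3%, Mercy 8/31 = 25.8% → Harborview
Overall: Harborview 77/136 = 56.6%, Mercy 39/64 = 60.9% → Mercy
Neither sweeps: Harborview wins 1 of 2 groups, Mercy wins 1. Mercy wins overall but not every group — no Simpson reversal.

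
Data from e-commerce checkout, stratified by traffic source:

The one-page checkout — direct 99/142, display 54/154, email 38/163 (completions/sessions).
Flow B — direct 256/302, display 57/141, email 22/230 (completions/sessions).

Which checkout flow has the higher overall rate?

Direct: the one-page checkout 99/142 = 69.7%, Flow B 256/302 = 84.8% → Flow B
Display: the one-page checkout 54/154 = 35.1%, Flow B 57/141 = 40.4% → Flow B
Email: the one-page checkout 38/163 = 23.3%, Flow B 22/230 = 9.6% → the one-page checkout
Overall: the one-page checkout 191/459 = 41.6%, Flow B 335/673 = 49.8% → Flow B
(Neither sweeps every traffic group, but Flow B has the higher pooled rate.)

Flow B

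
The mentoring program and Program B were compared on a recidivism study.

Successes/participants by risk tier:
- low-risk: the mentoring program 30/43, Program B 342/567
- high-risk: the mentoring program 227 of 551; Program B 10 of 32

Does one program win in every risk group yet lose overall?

Low-risk: the mentoring program 30/43 = 69.8%, Program B 342/567 = 60.3% → the mentoring program
High-risk: the mentoring program 227/551 = 41.2%, Program B 10/32 = 31.2% → the mentoring program
Overall: the mentoring program 257/594 = 43.3%, Program B 352/599 = 58.8% → Program B
The mentoring program wins each risk group but Program B wins overall — the comparison reverses. The mentoring program's participants skew toward high-risk, which has a lower base rate.

Yes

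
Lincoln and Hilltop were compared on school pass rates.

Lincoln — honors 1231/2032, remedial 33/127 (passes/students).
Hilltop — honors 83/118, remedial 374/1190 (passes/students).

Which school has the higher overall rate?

Honors: Lincoln 1231/2032 = 60.6%, Hilltop 83/118 = 70.3% → Hilltop
Remedial: Lincoln 33/127 = 26.0%, Hilltop 374/1190 = 31.4% → Hilltop
Overall: Lincoln 1264/2159 = 58.5%, Hilltop 457/1308 = 34.9% → Lincoln
(Hilltop wins every student group but Lincoln wins overall — Hilltop's students skew toward the low-rate remedial group.)

Lincoln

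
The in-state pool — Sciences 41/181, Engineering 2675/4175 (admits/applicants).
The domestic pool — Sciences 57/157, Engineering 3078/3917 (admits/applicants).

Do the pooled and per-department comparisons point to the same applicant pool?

Yes

Sciences: the in-state pool 41/181 = 22.7%, the domestic pool 57/157 = 36.3% → the domestic pool
Engineering: the in-state pool 2675/4175 = 64.1%, the domestic pool 3078/3917 = 78.6% → the domestic pool
Overall: the in-state pool 2716/4356 = 62.4%, the domestic pool 3135/4074 = 77.0% → the domestic pool
The domestic pool wins overall and in every department group — no reversal.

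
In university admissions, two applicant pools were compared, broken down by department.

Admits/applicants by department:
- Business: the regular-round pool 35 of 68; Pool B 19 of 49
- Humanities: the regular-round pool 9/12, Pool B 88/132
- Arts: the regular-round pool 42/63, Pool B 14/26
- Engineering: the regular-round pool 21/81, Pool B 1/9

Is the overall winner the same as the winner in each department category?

No

Business: the regular-round pool 35/68 = 51.5%, Pool B 19/49 = 38.8% → the regular-round pool
Humanities: the regular-round pool 9/12 = 75.0%, Pool B 88/132 = 66.7% → the regular-round pool
Arts: the regular-round pool 42/63 = 66.7%, Pool B 14/26 = 53.8% → the regular-round pool
Engineering: the regular-round pool 21/81 = 25.9%, Pool B 1/9 = 11.1% → the regular-round pool
Overall: the regular-round pool 107/224 = 47.8%, Pool B 122/216 = 56.5% → Pool B
The regular-round pool wins each department group but Pool B wins overall — the comparison reverses. The regular-round pool's applicants skew toward Engineering, which has a lower base rate.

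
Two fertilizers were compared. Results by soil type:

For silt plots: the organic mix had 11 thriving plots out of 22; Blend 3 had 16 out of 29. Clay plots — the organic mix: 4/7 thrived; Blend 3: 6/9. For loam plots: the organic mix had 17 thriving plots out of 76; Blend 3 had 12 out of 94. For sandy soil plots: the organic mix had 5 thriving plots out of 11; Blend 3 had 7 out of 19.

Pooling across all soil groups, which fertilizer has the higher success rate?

the organic mix

Silt: the organic mix 11/22 = 50.0%, Blend 3 16/29 = 55.2% → Blend 3
Clay: the organic mix 4/7 = 57.1%, Blend 3 6/9 = 66.7% → Blend 3
Loam: the organic mix 17/76 = 22.4%, Blend 3 12/94 = 12.8% → the organic mix
Sandy soil: the organic mix 5/11 = 45.5%, Blend 3 7/19 = 36.8% → the organic mix
Overall: the organic mix 37/116 = 31.9%, Blend 3 41/151 = 27.2% → the organic mix
(Neither sweeps every soil group, but the organic mix has the higher pooled rate.)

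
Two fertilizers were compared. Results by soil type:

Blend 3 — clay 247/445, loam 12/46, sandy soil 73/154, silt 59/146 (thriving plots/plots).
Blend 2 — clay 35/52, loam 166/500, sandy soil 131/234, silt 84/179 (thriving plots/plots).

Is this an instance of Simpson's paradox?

Yes

Clay: Blend 3 247/445 = 55.5%, Blend 2 35/52 = 67.3% → Blend 2
Loam: Blend 3 12/46 = 26.1%, Blend 2 166/500 = 33.2% → Blend 2
Sandy soil: Blend 3 73/154 = 47.4%, Blend 2 131/234 = 56.0% → Blend 2
Silt: Blend 3 59/146 = 40.4%, Blend 2 84/179 = 46.9% → Blend 2
Overall: Blend 3 391/791 = 49.4%, Blend 2 416/965 = 43.1% → Blend 3
Blend 2 wins each soil group but Blend 3 wins overall — the comparison reverses. Blend 2's plots skew toward loam, which has a lower base rate.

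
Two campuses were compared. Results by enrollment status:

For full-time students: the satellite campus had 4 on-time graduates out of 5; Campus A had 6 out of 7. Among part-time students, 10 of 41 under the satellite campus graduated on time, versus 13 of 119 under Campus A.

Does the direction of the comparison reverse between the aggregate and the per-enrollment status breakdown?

No

Full-time: the satellite campus 4/5 = 80.0%, Campus A 6/7 = 85.7% → Campus A
Part-time: the satellite campus 10/41 = 24.4%, Campus A 13/119 = 10.9% → the satellite campus
Overall: the satellite campus 14/46 = 30.4%, Campus A 19/126 = 15.1% → the satellite campus
Neither sweeps: the satellite campus wins 1 of 2 groups, Campus A wins 1. The satellite campus wins overall but not every group — no Simpson reversal.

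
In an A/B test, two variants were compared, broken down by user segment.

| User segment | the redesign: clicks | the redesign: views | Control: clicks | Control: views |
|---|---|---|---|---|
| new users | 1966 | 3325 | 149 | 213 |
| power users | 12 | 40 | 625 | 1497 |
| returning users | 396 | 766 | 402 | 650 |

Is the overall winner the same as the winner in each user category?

No

New users: the redesign 1966/3325 = 59.1%, Control 149/213 = 70.0% → Control
Power users: the redesign 12/40 = 30.0%, Control 625/1497 = 41.8% → Control
Returning users: the redesign 396/766 = 51.7%, Control 402/650 = 61.8% → Control
Overall: the redesign 2374/4131 = 57.5%, Control 1176/2360 = 49.8% → the redesign
Control wins each user group but the redesign wins overall — the comparison reverses. Control's views skew toward power users, which has a lower base rate.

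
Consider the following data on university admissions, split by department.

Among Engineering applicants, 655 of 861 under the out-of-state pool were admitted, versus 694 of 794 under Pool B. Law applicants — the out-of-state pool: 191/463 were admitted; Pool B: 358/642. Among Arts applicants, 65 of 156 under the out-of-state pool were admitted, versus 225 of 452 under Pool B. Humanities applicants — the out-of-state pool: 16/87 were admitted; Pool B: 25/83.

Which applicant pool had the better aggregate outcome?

Engineering: the out-of-state pool 655/861 = 76.1%, Pool B 694/794 = 87.4% → Pool B
Law: the out-of-state pool 191/463 = 41.3%, Pool B 358/642 = 55.8% → Pool B
Arts: the out-of-state pool 65/156 = 41.7%, Pool B 225/452 = 49.8% → Pool B
Humanities: the out-of-state pool 16/87 = 18.4%, Pool B 25/83 = 30.1% → Pool B
Overall: the out-of-state pool 927/1567 = 59.2%, Pool B 1302/1971 = 66.1% → Pool B

Pool B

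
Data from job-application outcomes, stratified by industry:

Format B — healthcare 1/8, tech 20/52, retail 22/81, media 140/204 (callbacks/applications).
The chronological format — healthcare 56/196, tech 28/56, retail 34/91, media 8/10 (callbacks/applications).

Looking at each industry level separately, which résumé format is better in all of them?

the chronological format

Healthcare: Format B 1/8 = 12.5%, the chronological format 56/196 = 28.6% → the chronological format
Tech: Format B 20/52 = 38.5%, the chronological format 28/56 = 50.0% → the chronological format
Retail: Format B 22/81 = 27.2%, the chronological format 34/91 = 37.4% → the chronological format
Media: Format B 140/204 = 68.6%, the chronological format 8/10 = 80.0% → the chronological format
The chronological format has the higher rate in all 4 groups.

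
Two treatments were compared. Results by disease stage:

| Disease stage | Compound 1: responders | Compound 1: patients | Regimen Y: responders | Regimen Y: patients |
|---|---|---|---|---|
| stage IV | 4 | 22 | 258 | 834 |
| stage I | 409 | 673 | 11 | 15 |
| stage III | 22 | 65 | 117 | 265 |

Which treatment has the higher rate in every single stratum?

Stage IV: Compound 1 4/22 = 18.2%, Regimen Y 258/834 = 30.9% → Regimen Y
Stage I: Compound 1 409/673 = 60.8%, Regimen Y 11/15 = 73.3% → Regimen Y
Stage III: Compound 1 22/65 = 33.8%, Regimen Y 117/265 = 44.2% → Regimen Y
Regimen Y has the higher rate in all 3 groups.

Regimen Y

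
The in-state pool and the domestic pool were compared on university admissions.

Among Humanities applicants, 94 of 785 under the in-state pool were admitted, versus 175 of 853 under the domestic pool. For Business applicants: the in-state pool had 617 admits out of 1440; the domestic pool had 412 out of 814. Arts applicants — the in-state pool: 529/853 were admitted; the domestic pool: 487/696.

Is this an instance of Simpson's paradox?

Humanities: the in-state pool 94/785 = 12.0%, the domestic pool 175/853 = 20.5% → the domestic pool
Business: the in-state pool 617/1440 = 42.8%, the domestic pool 412/814 = 50.6% → the domestic pool
Arts: the in-state pool 529/853 = 62.0%, the domestic pool 487/696 = 70.0% → the domestic pool
Overall: the in-state pool 1240/3078 = 40.3%, the domestic pool 1074/2363 = 45.5% → the domestic pool
The domestic pool wins overall and in every department group — no reversal.

No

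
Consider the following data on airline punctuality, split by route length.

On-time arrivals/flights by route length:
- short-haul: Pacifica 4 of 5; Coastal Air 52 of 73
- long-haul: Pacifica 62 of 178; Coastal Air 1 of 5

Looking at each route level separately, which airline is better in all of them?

Pacifica

Short-haul: Pacifica 4/5 = 80.0%, Coastal Air 52/73 = 71.2% → Pacifica
Long-haul: Pacifica 62/178 = 34.8%, Coastal Air 1/5 = 20.0% → Pacifica
Pacifica has the higher rate in both groups.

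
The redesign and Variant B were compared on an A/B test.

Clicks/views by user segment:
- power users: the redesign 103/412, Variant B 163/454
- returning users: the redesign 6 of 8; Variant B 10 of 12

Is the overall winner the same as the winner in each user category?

Power users: the redesign 103/412 = 25.0%, Variant B 163/454 = 35.9% → Variant B
Returning users: the redesign 6/8 = 75.0%, Variant B 10/12 = 83.3% → Variant B
Overall: the redesign 109/420 = 26.0%, Variant B 173/466 = 37.1% → Variant B
Variant B wins overall and in every user group — no reversal.

Yes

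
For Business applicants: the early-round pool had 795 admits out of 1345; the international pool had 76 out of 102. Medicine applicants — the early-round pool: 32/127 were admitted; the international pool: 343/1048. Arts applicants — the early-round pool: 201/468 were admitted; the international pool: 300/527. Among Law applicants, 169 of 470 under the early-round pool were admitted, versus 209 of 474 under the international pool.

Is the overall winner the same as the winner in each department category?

No

Business: the early-round pool 795/1345 = 59.1%, the international pool 76/102 = 74.5% → the international pool
Medicine: the early-round pool 32/127 = 25.2%, the international pool 343/1048 = 32.7% → the international pool
Arts: the early-round pool 201/468 = 42.9%, the international pool 300/527 = 56.9% → the international pool
Law: the early-round pool 169/470 = 36.0%, the international pool 209/474 = 44.1% → the international pool
Overall: the early-round pool 1197/2410 = 49.7%, the international pool 928/2151 = 43.1% → the early-round pool
The international pool wins each department group but the early-round pool wins overall — the comparison reverses. The international pool's applicants skew toward Medicine, which has a lower base rate.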